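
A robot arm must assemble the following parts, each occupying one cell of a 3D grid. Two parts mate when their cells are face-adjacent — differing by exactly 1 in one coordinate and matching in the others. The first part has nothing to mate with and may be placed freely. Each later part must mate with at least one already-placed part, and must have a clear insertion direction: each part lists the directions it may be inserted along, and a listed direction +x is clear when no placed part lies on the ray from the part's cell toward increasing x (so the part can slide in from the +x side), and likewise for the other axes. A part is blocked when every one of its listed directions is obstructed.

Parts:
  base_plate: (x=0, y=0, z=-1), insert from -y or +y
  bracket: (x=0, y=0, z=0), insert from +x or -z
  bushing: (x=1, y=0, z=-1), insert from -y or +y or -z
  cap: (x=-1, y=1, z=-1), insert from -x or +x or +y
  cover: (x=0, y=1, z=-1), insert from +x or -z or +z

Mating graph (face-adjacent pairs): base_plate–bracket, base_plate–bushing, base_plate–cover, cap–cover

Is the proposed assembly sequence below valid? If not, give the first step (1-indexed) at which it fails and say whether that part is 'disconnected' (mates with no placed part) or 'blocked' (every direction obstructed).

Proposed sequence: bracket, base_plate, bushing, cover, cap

Valid

1. bracket@(0, 0, 0) [+x clear] — {bracket}
2. base_plate@(0, 0, -1) [-y clear] — {base_plate, bracket}
3. bushing@(1, 0, -1) [-y clear] — {base_plate, bracket, bushing}
4. cover@(0, 1, -1) [+x clear] — {base_plate, bracket, bushing, cover}
5. cap@(-1, 1, -1) [-x clear] — {base_plate, bracket, bushing, cap, cover}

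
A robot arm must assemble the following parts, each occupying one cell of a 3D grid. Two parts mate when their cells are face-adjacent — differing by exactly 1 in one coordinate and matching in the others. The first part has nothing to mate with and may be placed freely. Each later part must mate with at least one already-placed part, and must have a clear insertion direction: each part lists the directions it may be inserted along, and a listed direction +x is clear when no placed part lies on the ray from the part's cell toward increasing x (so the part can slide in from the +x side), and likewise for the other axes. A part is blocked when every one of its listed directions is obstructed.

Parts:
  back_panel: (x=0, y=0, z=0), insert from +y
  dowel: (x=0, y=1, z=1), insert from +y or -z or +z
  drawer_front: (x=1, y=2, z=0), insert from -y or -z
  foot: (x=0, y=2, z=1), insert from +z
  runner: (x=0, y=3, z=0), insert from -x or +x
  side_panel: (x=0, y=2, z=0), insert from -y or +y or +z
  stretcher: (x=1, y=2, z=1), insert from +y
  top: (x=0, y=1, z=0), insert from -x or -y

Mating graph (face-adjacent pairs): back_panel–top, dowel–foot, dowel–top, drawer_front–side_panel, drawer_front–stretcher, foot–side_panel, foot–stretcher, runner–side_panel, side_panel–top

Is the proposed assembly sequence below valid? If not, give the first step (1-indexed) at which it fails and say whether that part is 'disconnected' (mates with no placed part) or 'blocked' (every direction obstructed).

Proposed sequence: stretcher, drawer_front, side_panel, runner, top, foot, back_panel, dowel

Invalid at step 7 (blocked)

1. stretcher@(1, 2, 1) [+y clear] — {stretcher}
2. drawer_front@(1, 2, 0) [-y clear] — {drawer_front, stretcher}
3. side_panel@(0, 2, 0) [-y clear] — {drawer_front, side_panel, stretcher}
4. runner@(0, 3, 0) [-x clear] — {drawer_front, runner, side_panel, stretcher}
5. top@(0, 1, 0) [-x clear] — {drawer_front, runner, side_panel, stretcher, top}
6. foot@(0, 2, 1) [+z clear] — {drawer_front, foot, runner, side_panel, stretcher, top}
7. back_panel@(0, 0, 0) — +y all obstructed ⇒ blocked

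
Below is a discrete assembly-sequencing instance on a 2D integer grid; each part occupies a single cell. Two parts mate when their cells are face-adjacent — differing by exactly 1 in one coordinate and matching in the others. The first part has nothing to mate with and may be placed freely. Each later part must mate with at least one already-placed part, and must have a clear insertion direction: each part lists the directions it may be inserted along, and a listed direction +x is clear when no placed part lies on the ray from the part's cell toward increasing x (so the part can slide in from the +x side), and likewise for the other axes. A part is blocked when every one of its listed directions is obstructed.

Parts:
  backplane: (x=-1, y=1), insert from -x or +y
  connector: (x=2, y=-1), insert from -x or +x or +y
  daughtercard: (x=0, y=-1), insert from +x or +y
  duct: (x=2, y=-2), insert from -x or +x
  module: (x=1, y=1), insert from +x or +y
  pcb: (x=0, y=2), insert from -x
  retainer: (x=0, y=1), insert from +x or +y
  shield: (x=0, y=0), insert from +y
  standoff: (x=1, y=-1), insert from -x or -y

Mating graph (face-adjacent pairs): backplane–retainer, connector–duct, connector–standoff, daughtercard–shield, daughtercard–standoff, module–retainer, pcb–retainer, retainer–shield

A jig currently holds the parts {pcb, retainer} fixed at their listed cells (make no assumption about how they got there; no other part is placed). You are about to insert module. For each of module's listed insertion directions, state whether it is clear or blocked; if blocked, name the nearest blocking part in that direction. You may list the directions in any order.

+x: clear; +y: clear

+x: ray from module(1, 1) has no placed part ⇒ clear
+y: ray from module(1, 1) has no placed part ⇒ clear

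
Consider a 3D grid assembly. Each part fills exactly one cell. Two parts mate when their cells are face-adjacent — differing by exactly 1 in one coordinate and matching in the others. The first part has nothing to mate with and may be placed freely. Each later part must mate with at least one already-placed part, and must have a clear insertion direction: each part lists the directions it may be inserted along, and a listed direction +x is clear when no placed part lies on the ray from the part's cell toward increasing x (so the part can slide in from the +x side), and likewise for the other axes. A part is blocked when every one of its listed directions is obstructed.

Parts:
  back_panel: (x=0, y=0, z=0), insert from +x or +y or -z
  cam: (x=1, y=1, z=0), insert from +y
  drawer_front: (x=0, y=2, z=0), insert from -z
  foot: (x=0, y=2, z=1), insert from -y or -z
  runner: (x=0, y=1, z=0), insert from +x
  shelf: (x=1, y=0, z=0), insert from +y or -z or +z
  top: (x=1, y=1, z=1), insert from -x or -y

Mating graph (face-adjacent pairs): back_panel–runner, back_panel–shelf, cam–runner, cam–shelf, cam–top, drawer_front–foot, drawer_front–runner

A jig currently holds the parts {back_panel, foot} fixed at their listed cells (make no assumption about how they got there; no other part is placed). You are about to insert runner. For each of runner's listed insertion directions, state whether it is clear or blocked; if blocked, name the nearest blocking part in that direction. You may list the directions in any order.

+x: ray from runner(0, 1, 0) has no placed part ⇒ clear

+x: clear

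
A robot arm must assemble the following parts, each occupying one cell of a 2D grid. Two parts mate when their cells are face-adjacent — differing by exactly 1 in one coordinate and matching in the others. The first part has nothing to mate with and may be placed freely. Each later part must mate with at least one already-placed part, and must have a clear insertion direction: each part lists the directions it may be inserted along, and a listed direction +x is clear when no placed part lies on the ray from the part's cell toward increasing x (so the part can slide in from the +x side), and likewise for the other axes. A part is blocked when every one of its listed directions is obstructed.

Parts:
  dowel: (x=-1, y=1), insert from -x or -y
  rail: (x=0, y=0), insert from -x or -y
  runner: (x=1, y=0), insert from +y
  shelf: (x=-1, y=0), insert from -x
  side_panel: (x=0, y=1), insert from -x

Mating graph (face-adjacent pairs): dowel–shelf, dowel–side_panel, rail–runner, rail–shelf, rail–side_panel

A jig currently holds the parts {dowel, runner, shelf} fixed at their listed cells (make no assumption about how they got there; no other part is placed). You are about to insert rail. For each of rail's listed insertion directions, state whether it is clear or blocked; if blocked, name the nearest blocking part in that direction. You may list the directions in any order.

-x: nearest on ray is shelf@(-1, 0) ⇒ blocked
-y: ray from rail(0, 0) has no placed part ⇒ clear

-x: blocked by shelf; -y: clear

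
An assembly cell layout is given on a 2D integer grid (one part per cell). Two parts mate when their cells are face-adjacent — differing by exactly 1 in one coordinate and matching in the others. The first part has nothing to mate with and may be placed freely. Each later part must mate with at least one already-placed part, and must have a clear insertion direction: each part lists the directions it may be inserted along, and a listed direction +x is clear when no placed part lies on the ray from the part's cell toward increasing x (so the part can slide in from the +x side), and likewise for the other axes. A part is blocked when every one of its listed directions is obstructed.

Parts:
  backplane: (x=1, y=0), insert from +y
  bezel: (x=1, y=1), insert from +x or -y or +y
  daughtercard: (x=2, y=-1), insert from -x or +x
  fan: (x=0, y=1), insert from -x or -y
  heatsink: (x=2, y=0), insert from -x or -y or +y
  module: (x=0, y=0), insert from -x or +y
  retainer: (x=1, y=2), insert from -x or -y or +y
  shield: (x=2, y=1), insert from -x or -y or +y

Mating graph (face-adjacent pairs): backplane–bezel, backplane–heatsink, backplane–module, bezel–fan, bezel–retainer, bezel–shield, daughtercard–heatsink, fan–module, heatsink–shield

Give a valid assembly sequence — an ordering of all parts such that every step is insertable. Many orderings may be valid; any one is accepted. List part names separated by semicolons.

1. module@(0, 0) [-x clear] — {module}
2. fan@(0, 1) [-x clear] — {fan, module}
3. backplane@(1, 0) [+y clear] — {backplane, fan, module}
4. bezel@(1, 1) [+x clear] — {backplane, bezel, fan, module}
5. heatsink@(2, 0) [-y clear] — {backplane, bezel, fan, heatsink, module}
6. daughtercard@(2, -1) [-x clear] — {backplane, bezel, daughtercard, fan, heatsink, module}
7. retainer@(1, 2) [-x clear] — {backplane, bezel, daughtercard, fan, heatsink, module, retainer}
8. shield@(2, 1) [+y clear] — {backplane, bezel, daughtercard, fan, heatsink, module, retainer, shield}

module; fan; backplane; bezel; heatsink; daughtercard; retainer; shield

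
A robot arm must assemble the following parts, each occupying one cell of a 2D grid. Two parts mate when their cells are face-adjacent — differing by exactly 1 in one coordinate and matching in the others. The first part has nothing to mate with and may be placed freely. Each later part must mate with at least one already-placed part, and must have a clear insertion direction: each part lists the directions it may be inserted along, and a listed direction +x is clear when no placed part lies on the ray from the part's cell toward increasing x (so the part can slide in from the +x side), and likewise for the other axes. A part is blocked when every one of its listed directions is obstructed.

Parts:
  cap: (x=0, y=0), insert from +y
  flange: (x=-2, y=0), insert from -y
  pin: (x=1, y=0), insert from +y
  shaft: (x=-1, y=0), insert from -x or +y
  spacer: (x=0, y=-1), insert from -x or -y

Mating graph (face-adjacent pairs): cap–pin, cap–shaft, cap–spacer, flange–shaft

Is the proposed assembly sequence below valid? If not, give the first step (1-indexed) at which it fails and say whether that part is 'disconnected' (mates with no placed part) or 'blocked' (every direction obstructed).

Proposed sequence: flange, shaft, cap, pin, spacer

Valid

1. flange@(-2, 0) [-y clear] — {flange}
2. shaft@(-1, 0) [+y clear] — {flange, shaft}
3. cap@(0, 0) [+y clear] — {cap, flange, shaft}
4. pin@(1, 0) [+y clear] — {cap, flange, pin, shaft}
5. spacer@(0, -1) [-x clear] — {cap, flange, pin, shaft, spacer}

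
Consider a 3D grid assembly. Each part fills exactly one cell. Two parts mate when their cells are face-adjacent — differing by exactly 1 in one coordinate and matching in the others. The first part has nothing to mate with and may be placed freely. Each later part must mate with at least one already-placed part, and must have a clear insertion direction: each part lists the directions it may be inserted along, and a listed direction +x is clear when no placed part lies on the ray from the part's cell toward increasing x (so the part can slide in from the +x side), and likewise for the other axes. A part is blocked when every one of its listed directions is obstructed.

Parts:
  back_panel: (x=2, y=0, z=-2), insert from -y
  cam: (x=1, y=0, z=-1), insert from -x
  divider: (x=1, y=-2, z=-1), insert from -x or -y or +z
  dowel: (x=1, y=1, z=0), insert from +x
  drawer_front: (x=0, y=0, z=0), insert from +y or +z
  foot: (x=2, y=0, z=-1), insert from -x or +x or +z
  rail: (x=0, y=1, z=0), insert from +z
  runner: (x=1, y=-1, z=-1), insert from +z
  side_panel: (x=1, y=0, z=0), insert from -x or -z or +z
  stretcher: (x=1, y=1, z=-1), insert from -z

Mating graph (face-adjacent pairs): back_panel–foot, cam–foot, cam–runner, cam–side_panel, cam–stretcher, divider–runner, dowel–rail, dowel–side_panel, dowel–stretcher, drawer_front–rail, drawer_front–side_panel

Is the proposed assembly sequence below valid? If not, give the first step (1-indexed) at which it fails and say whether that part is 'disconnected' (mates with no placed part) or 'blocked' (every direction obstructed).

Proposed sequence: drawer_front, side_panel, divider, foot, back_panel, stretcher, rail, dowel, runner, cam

1. drawer_front@(0, 0, 0) [+y clear] — {drawer_front}
2. side_panel@(1, 0, 0) [-z clear] — {drawer_front, side_panel}
3. divider@(1, -2, -1) — no placed neighbour ⇒ disconnected

Invalid at step 3 (disconnected)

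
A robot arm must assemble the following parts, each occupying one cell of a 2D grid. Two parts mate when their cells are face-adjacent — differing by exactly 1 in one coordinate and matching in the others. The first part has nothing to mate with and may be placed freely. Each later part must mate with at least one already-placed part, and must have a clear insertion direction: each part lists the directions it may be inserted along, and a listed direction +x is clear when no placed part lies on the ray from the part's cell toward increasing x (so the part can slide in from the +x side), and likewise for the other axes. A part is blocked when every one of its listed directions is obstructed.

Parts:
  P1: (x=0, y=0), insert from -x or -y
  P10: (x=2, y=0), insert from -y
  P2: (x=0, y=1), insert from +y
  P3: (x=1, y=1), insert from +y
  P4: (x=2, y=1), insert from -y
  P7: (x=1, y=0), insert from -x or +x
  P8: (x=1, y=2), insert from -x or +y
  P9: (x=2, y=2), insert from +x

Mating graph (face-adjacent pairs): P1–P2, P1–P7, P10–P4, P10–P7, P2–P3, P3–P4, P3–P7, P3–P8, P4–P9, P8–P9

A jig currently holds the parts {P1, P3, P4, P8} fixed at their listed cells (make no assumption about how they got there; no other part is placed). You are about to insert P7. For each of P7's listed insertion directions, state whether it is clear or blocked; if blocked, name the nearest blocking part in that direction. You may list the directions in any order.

-x: nearest on ray is P1@(0, 0) ⇒ blocked
+x: ray from P7(1, 0) has no placed part ⇒ clear

+x: clear; -x: blocked by P1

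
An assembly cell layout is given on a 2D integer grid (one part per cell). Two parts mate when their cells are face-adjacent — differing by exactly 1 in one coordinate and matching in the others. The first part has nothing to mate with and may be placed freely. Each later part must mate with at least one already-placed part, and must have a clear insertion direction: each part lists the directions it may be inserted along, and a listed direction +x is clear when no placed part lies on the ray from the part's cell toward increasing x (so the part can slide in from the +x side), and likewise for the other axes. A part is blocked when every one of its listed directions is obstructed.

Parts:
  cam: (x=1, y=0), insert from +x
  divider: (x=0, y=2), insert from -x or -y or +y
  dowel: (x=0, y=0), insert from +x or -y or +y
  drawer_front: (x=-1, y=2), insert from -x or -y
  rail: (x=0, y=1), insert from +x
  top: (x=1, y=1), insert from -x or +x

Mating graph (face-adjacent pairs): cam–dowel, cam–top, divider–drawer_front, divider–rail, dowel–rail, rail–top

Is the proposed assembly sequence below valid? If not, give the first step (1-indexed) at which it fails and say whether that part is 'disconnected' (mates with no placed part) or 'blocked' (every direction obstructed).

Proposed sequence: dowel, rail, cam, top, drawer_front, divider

1. dowel@(0, 0) [+x clear] — {dowel}
2. rail@(0, 1) [+x clear] — {dowel, rail}
3. cam@(1, 0) [+x clear] — {cam, dowel, rail}
4. top@(1, 1) [+x clear] — {cam, dowel, rail, top}
5. drawer_front@(-1, 2) — no placed neighbour ⇒ disconnected

Invalid at step 5 (disconnected)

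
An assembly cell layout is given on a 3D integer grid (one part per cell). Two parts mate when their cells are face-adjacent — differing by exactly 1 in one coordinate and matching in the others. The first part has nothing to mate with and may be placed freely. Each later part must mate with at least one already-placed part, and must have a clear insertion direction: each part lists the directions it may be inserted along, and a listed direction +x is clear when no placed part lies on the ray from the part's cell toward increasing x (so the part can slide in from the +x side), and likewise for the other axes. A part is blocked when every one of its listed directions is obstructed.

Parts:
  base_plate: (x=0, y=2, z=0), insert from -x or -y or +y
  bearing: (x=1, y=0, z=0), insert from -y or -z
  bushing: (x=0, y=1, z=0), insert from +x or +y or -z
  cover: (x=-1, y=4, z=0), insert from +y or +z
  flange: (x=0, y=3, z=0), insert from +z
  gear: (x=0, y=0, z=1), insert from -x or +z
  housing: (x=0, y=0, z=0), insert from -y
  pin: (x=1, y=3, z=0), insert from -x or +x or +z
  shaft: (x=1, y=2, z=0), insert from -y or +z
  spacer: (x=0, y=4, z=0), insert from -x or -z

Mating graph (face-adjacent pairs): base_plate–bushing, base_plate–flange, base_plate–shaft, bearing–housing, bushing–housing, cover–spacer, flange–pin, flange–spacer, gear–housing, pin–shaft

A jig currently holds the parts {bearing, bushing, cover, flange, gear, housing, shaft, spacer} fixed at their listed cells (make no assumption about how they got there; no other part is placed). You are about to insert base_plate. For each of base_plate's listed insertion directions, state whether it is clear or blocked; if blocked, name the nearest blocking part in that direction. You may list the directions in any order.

+y: blocked by flange; -x: clear; -y: blocked by bushing

-x: ray from base_plate(0, 2, 0) has no placed part ⇒ clear
-y: nearest on ray is bushing@(0, 1, 0) ⇒ blocked
+y: nearest on ray is flange@(0, 3, 0) ⇒ blocked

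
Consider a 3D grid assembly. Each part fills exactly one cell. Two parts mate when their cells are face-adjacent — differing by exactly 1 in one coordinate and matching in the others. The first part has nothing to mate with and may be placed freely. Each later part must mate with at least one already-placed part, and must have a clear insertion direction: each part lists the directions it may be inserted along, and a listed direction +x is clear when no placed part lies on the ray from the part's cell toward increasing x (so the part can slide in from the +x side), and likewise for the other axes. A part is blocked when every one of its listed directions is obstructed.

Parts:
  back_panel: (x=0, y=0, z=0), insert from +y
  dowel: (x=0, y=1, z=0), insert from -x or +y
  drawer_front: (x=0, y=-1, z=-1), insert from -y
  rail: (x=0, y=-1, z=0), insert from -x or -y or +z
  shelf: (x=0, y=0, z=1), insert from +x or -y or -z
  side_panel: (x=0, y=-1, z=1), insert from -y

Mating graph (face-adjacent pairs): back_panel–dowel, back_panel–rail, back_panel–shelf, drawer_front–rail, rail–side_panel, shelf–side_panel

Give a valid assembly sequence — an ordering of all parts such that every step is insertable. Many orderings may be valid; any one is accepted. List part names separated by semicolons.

1. rail@(0, -1, 0) [-x clear] — {rail}
2. back_panel@(0, 0, 0) [+y clear] — {back_panel, rail}
3. drawer_front@(0, -1, -1) [-y clear] — {back_panel, drawer_front, rail}
4. side_panel@(0, -1, 1) [-y clear] — {back_panel, drawer_front, rail, side_panel}
5. dowel@(0, 1, 0) [-x clear] — {back_panel, dowel, drawer_front, rail, side_panel}
6. shelf@(0, 0, 1) [+x clear] — {back_panel, dowel, drawer_front, rail, shelf, side_panel}

rail; back_panel; drawer_front; side_panel; dowel; shelf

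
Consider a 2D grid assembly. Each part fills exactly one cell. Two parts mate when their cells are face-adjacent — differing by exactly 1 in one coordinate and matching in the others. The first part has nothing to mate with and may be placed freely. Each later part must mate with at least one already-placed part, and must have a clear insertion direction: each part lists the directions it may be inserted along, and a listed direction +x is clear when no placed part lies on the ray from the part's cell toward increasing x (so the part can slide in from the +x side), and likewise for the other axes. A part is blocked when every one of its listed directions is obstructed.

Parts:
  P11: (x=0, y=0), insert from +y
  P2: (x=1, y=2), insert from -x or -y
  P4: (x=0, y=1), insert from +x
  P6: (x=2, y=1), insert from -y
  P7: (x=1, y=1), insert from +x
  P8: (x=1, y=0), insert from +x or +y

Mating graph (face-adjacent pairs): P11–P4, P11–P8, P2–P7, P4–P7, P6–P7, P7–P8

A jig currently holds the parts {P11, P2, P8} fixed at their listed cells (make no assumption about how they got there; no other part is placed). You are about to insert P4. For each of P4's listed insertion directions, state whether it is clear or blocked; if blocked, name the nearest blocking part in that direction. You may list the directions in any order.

+x: clear

+x: ray from P4(0, 1) has no placed part ⇒ clear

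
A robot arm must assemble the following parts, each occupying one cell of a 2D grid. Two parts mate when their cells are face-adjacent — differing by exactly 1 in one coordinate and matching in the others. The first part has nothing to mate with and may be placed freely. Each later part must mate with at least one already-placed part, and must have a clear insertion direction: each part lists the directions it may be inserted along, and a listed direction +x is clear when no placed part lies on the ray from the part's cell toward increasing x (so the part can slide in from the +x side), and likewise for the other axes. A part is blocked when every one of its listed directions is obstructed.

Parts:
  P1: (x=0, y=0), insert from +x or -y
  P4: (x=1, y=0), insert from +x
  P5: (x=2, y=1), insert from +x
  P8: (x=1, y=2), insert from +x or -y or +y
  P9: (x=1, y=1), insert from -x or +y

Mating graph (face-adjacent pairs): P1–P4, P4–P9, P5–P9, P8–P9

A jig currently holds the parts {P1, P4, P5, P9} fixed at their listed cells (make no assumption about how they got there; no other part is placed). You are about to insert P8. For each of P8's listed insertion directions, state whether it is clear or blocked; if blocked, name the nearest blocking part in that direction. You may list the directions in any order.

+x: clear; +y: clear; -y: blocked by P9

+x: ray from P8(1, 2) has no placed part ⇒ clear
-y: nearest on ray is P9@(1, 1) ⇒ blocked
+y: ray from P8(1, 2) has no placed part ⇒ clear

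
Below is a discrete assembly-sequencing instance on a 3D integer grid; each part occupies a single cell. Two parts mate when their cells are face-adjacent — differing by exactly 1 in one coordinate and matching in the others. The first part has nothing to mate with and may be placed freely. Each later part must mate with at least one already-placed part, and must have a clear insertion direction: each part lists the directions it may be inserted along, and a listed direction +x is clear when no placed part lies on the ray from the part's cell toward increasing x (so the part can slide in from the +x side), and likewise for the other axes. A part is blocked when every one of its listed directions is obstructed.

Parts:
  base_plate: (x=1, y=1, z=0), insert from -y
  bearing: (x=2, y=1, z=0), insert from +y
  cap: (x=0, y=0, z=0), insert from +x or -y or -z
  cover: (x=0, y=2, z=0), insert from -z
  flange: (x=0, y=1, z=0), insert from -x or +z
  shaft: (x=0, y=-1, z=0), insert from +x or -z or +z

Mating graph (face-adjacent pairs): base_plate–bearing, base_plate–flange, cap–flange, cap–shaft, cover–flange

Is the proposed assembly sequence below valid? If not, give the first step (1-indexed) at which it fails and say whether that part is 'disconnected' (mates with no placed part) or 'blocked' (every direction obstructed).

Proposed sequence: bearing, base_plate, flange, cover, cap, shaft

1. bearing@(2, 1, 0) [+y clear] — {bearing}
2. base_plate@(1, 1, 0) [-y clear] — {base_plate, bearing}
3. flange@(0, 1, 0) [-x clear] — {base_plate, bearing, flange}
4. cover@(0, 2, 0) [-z clear] — {base_plate, bearing, cover, flange}
5. cap@(0, 0, 0) [+x clear] — {base_plate, bearing, cap, cover, flange}
6. shaft@(0, -1, 0) [+x clear] — {base_plate, bearing, cap, cover, flange, shaft}

Valid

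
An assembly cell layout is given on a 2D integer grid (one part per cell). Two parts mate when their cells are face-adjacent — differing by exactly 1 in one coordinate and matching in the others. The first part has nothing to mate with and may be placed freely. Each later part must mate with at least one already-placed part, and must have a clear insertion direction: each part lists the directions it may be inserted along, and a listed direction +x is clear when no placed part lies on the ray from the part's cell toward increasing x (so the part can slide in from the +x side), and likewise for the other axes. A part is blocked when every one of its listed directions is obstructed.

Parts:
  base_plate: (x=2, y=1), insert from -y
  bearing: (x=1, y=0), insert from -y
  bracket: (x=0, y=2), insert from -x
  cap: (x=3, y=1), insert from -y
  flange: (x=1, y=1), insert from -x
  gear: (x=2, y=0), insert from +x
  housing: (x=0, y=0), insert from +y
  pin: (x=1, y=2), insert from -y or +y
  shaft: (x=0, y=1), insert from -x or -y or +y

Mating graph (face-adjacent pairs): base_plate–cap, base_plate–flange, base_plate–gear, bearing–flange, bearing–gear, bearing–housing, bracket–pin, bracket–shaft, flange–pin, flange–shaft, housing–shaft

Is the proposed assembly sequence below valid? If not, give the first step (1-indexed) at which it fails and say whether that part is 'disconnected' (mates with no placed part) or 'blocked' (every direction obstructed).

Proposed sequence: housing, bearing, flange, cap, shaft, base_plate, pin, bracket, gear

Invalid at step 4 (disconnected)

1. housing@(0, 0) [+y clear] — {housing}
2. bearing@(1, 0) [-y clear] — {bearing, housing}
3. flange@(1, 1) [-x clear] — {bearing, flange, housing}
4. cap@(3, 1) — no placed neighbour ⇒ disconnected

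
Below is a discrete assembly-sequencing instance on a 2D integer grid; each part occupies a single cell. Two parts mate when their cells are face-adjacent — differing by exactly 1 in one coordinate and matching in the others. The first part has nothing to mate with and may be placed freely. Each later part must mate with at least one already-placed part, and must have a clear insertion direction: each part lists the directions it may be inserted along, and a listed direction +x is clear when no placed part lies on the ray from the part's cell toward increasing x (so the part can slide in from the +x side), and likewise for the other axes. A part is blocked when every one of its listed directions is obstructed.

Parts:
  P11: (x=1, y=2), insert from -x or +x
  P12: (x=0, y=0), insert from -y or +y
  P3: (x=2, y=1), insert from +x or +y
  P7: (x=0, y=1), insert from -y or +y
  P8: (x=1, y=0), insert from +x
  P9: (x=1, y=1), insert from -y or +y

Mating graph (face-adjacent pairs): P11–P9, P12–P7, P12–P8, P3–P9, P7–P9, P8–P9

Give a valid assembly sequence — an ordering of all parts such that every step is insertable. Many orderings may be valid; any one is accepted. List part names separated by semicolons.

P3; P9; P8; P11; P7; P12

1. P3@(2, 1) [+x clear] — {P3}
2. P9@(1, 1) [-y clear] — {P3, P9}
3. P8@(1, 0) [+x clear] — {P3, P8, P9}
4. P11@(1, 2) [-x clear] — {P11, P3, P8, P9}
5. P7@(0, 1) [-y clear] — {P11, P3, P7, P8, P9}
6. P12@(0, 0) [-y clear] — {P11, P12, P3, P7, P8, P9}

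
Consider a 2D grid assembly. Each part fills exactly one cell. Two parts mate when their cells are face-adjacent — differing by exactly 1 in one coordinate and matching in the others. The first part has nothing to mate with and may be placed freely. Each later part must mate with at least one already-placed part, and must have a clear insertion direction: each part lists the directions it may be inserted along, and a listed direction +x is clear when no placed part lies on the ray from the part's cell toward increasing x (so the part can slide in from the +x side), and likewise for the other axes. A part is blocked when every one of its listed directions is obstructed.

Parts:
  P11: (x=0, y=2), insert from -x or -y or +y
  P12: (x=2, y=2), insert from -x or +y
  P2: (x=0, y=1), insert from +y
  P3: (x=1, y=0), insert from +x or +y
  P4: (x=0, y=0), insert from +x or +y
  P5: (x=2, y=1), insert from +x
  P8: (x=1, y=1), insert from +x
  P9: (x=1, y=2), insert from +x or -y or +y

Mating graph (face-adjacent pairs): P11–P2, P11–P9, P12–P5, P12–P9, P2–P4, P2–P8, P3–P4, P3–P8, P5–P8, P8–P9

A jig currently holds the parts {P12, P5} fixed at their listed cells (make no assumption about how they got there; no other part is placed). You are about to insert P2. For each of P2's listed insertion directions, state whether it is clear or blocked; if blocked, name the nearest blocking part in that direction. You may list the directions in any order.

+y: clear

+y: ray from P2(0, 1) has no placed part ⇒ clear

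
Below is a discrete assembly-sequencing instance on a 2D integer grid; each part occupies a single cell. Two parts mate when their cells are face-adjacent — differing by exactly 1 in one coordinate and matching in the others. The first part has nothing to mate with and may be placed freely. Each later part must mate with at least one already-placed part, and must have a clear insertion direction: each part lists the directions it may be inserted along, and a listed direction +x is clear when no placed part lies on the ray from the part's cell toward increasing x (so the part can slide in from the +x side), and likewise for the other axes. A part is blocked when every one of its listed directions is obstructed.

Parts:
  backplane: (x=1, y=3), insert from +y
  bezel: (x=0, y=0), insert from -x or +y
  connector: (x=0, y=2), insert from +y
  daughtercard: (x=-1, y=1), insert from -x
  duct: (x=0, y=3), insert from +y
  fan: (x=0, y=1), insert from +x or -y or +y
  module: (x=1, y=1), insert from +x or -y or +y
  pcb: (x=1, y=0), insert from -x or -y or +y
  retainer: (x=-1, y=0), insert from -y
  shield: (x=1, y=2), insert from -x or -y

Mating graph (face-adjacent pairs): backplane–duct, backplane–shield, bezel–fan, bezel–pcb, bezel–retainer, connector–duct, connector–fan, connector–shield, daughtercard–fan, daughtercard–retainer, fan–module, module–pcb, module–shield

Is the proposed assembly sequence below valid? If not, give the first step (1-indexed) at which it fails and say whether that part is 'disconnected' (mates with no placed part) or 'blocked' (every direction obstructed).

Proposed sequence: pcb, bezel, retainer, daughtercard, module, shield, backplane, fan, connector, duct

1. pcb@(1, 0) [-x clear] — {pcb}
2. bezel@(0, 0) [-x clear] — {bezel, pcb}
3. retainer@(-1, 0) [-y clear] — {bezel, pcb, retainer}
4. daughtercard@(-1, 1) [-x clear] — {bezel, daughtercard, pcb, retainer}
5. module@(1, 1) [+x clear] — {bezel, daughtercard, module, pcb, retainer}
6. shield@(1, 2) [-x clear] — {bezel, daughtercard, module, pcb, retainer, shield}
7. backplane@(1, 3) [+y clear] — {backplane, bezel, daughtercard, module, pcb, retainer, shield}
8. fan@(0, 1) [+y clear] — {backplane, bezel, daughtercard, fan, module, pcb, retainer, shield}
9. connector@(0, 2) [+y clear] — {backplane, bezel, connector, daughtercard, fan, module, pcb, retainer, shield}
10. duct@(0, 3) [+y clear] — {backplane, bezel, connector, daughtercard, duct, fan, module, pcb, retainer, shield}

Valid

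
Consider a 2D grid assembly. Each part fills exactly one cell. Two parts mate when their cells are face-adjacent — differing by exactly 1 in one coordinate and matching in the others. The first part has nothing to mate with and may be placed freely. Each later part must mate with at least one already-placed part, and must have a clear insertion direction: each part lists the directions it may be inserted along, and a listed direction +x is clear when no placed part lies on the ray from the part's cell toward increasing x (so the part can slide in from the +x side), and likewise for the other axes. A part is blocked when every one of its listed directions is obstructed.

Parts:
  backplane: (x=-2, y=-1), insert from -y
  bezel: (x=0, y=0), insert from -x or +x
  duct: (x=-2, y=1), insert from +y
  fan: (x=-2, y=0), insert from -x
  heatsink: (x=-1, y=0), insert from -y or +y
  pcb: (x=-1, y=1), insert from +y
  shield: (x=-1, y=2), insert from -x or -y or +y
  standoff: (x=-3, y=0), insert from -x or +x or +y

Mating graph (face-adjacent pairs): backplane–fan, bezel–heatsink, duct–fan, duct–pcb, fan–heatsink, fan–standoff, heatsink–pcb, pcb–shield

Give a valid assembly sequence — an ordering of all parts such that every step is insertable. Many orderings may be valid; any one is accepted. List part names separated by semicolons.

1. pcb@(-1, 1) [+y clear] — {pcb}
2. heatsink@(-1, 0) [-y clear] — {heatsink, pcb}
3. duct@(-2, 1) [+y clear] — {duct, heatsink, pcb}
4. shield@(-1, 2) [-x clear] — {duct, heatsink, pcb, shield}
5. bezel@(0, 0) [+x clear] — {bezel, duct, heatsink, pcb, shield}
6. fan@(-2, 0) [-x clear] — {bezel, duct, fan, heatsink, pcb, shield}
7. standoff@(-3, 0) [-x clear] — {bezel, duct, fan, heatsink, pcb, shield, standoff}
8. backplane@(-2, -1) [-y clear] — {backplane, bezel, duct, fan, heatsink, pcb, shield, standoff}

pcb; heatsink; duct; shield; bezel; fan; standoff; backplane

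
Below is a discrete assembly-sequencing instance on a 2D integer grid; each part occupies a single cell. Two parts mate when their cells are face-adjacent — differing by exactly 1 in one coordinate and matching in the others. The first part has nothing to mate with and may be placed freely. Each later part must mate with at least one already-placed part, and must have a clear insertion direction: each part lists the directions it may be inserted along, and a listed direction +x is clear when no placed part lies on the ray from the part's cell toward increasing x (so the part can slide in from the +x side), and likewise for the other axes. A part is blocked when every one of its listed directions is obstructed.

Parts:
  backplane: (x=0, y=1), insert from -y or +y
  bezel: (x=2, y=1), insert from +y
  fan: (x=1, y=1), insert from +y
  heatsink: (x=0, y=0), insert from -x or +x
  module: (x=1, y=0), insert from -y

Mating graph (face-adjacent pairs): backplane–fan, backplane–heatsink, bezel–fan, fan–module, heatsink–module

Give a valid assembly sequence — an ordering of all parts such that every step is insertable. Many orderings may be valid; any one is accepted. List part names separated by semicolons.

1. module@(1, 0) [-y clear] — {module}
2. fan@(1, 1) [+y clear] — {fan, module}
3. backplane@(0, 1) [-y clear] — {backplane, fan, module}
4. heatsink@(0, 0) [-x clear] — {backplane, fan, heatsink, module}
5. bezel@(2, 1) [+y clear] — {backplane, bezel, fan, heatsink, module}

module; fan; backplane; heatsink; bezel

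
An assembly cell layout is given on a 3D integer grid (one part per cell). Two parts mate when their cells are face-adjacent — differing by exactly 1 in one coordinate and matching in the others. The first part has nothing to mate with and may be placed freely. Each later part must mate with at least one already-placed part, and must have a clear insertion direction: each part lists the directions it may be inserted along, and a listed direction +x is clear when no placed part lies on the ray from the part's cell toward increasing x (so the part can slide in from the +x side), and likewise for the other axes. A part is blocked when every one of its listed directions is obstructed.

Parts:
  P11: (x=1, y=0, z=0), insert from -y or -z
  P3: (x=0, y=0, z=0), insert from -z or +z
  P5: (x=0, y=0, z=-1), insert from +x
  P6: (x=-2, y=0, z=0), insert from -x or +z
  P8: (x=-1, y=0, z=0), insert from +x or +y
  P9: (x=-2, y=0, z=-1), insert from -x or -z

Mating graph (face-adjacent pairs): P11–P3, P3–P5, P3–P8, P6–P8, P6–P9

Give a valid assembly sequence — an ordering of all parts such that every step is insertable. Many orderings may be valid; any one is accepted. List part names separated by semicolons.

1. P6@(-2, 0, 0) [-x clear] — {P6}
2. P9@(-2, 0, -1) [-x clear] — {P6, P9}
3. P8@(-1, 0, 0) [+x clear] — {P6, P8, P9}
4. P3@(0, 0, 0) [-z clear] — {P3, P6, P8, P9}
5. P5@(0, 0, -1) [+x clear] — {P3, P5, P6, P8, P9}
6. P11@(1, 0, 0) [-y clear] — {P11, P3, P5, P6, P8, P9}

P6; P9; P8; P3; P5; P11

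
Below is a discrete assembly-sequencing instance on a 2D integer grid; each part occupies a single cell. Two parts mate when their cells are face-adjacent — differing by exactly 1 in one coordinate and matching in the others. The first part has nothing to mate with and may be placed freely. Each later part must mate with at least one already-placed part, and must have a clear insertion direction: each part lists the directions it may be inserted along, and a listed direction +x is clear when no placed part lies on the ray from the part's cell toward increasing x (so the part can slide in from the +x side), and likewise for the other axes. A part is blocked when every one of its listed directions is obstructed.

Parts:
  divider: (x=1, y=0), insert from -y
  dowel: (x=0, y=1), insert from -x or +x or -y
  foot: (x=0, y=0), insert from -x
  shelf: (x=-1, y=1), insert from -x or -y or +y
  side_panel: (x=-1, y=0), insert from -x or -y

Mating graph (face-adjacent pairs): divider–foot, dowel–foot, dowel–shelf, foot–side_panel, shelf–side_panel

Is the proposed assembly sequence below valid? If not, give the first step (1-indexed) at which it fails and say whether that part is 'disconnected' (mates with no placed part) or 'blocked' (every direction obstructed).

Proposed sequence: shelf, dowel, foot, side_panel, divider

Valid

1. shelf@(-1, 1) [-x clear] — {shelf}
2. dowel@(0, 1) [+x clear] — {dowel, shelf}
3. foot@(0, 0) [-x clear] — {dowel, foot, shelf}
4. side_panel@(-1, 0) [-x clear] — {dowel, foot, shelf, side_panel}
5. divider@(1, 0) [-y clear] — {divider, dowel, foot, shelf, side_panel}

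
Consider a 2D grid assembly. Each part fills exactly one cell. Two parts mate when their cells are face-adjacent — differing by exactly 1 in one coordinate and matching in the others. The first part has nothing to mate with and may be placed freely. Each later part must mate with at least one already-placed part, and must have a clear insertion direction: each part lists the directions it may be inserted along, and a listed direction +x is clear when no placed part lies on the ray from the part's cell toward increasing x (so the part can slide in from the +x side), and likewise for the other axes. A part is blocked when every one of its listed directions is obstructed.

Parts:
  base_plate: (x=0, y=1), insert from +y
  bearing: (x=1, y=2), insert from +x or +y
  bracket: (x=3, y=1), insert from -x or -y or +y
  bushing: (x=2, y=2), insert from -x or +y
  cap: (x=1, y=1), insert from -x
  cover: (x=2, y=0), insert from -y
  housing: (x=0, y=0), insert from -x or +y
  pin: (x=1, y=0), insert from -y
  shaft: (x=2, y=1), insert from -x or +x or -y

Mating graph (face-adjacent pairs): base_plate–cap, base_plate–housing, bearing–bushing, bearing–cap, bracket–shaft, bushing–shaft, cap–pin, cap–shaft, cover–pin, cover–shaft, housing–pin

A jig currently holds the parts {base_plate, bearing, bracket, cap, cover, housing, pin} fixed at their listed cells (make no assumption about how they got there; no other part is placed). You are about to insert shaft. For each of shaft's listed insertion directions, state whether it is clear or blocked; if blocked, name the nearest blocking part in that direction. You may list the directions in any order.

-x: nearest on ray is cap@(1, 1) ⇒ blocked
+x: nearest on ray is bracket@(3, 1) ⇒ blocked
-y: nearest on ray is cover@(2, 0) ⇒ blocked

+x: blocked by bracket; -x: blocked by cap; -y: blocked by cover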